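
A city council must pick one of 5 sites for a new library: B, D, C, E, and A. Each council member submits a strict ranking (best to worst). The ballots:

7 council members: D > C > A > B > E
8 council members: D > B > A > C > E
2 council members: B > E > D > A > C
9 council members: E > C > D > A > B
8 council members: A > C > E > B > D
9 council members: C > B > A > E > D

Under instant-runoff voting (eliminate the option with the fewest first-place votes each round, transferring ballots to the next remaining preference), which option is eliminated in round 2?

Round 1: B 2, D 15, C 9, E 9, A 8. Eliminate B.
Round 2: D 15, C 9, E 11, A 8. Eliminate A.

A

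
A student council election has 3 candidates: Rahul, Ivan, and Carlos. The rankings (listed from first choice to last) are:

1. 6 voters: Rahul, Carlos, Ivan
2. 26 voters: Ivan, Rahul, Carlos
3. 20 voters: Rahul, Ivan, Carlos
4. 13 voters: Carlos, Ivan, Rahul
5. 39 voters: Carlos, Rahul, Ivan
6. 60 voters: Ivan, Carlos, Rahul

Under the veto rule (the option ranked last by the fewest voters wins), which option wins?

Last-place votes: Rahul 73, Ivan 45, Carlos 46.
Ivan is ranked last by the fewest voters, so Ivan wins.

Ivan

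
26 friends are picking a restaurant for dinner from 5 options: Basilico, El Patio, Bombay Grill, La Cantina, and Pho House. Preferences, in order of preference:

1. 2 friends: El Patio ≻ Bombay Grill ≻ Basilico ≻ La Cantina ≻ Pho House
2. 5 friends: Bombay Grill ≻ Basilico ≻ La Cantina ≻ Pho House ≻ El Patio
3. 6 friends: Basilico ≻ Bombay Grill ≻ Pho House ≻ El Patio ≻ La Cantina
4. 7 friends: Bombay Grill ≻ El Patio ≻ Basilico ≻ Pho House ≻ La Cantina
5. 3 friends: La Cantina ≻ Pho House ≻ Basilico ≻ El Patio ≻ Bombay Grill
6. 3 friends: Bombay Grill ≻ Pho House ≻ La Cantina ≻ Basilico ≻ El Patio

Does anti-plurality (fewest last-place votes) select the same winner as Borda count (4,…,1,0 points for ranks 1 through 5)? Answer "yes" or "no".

Anti-plurality — last-place votes: Basilico 0, El Patio 8, Bombay Grill 3, La Cantina 13, Pho House 2. Winner: Basilico.
Borda — scores: Basilico 66, El Patio 38, Bombay Grill 84, La Cantina 30, Pho House 42. Winner: Bombay Grill.
The two methods disagree.

no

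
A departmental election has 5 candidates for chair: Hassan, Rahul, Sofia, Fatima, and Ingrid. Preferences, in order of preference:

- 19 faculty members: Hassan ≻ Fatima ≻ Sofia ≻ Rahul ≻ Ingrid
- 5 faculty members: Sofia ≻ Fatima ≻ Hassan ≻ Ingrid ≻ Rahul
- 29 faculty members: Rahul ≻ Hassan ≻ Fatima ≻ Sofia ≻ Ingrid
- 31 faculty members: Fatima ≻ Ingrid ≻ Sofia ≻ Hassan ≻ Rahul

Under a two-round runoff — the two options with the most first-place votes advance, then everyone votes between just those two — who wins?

Round 1 first-place votes: Hassan 19, Rahul 29, Sofia 5, Fatima 31, Ingrid 0.
Fatima and Rahul advance.
Runoff: Fatima is preferred to Rahul by 55 voters; Rahul by 29.
Fatima wins the runoff.

Fatima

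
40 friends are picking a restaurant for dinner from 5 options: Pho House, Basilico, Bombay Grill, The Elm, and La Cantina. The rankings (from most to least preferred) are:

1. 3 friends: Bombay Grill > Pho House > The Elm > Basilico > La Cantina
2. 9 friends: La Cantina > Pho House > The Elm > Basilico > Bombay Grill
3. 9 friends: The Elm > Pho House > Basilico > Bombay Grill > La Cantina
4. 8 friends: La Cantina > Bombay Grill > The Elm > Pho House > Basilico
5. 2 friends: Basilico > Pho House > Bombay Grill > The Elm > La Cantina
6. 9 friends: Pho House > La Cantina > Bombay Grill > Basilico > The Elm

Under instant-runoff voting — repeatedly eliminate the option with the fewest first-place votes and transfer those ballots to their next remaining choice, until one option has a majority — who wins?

Round 1: Pho House 9, Basilico 2, Bombay Grill 3, The Elm 9, La Cantina 17. Eliminate Basilico.
Round 2: Pho House 11, Bombay Grill 3, The Elm 9, La Cantina 17. Eliminate Bombay Grill.
Round 3: Pho House 14, The Elm 9, La Cantina 17. Eliminate The Elm.
Round 4: Pho House 23, La Cantina 17. Pho House has a majority.

Pho House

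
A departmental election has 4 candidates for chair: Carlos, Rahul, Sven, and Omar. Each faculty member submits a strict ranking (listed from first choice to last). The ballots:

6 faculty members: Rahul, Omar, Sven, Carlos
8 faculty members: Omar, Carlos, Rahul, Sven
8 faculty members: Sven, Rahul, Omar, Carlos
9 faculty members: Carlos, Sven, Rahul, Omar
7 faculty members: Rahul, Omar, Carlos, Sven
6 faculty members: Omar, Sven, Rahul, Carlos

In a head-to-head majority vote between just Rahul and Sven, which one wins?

Voters preferring Rahul to Sven: 21; preferring Sven to Rahul: 23.
Sven wins the head-to-head.

Sven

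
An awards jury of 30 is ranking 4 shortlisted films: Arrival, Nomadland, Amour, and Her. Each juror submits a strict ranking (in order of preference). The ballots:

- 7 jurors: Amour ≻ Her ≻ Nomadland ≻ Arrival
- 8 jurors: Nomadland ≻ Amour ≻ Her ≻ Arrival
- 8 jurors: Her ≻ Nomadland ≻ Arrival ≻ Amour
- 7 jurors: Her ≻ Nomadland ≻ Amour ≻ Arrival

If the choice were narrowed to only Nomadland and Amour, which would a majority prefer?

Voters preferring Nomadland to Amour: 23; preferring Amour to Nomadland: 7.
Nomadland wins the head-to-head.

Nomadland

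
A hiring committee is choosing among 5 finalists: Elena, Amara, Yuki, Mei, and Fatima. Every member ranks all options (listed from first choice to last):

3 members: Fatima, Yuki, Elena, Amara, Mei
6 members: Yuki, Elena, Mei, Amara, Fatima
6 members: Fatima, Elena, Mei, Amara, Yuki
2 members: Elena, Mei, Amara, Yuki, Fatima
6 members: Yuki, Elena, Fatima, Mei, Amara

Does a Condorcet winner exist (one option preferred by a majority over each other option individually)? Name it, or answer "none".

Yuki vs Elena: 15–8 for Yuki.
Yuki vs Amara: 15–8 for Yuki.
Yuki vs Mei: 15–8 for Yuki.
Yuki vs Fatima: 14–9 for Yuki.
Yuki beats every other option head-to-head.

Yuki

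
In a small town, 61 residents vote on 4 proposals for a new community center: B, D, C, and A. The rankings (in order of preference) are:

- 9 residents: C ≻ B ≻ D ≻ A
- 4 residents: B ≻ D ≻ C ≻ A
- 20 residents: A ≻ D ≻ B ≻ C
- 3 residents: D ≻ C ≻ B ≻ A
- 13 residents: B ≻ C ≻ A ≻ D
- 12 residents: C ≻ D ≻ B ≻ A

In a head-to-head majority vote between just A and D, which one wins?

A

Voters preferring A to D: 33; preferring D to A: 28.
A wins the head-to-head.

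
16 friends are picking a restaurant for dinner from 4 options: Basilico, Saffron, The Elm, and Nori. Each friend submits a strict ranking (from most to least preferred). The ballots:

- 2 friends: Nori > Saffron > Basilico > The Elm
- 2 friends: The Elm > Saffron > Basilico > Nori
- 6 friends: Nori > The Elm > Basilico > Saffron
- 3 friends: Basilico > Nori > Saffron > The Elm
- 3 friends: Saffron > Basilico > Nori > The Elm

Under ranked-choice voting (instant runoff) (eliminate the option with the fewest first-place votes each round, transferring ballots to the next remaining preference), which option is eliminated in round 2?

Round 1: Basilico 3, Saffron 3, The Elm 2, Nori 8. Eliminate The Elm.
Round 2: Basilico 3, Saffron 5, Nori 8. Eliminate Basilico.

Basilico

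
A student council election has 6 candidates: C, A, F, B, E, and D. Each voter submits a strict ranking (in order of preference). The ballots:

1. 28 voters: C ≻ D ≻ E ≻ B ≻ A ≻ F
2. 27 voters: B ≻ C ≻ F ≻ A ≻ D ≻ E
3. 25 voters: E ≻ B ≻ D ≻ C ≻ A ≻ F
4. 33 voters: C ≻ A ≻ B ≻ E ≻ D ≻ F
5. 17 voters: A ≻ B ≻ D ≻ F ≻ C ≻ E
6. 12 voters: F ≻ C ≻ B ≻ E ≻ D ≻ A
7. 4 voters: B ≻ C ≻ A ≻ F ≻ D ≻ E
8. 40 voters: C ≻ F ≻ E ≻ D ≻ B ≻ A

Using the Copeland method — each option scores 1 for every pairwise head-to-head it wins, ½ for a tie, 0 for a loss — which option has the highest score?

C

C: beats A, F, B, E, and D → score 5.
A: beats F; loses to C, B, E, and D → score 1.
F: beats E; loses to C, A, B, and D → score 1.
B: beats A, F, and D; ties E; loses to C → score 3.5.
E: beats A and D; ties B; loses to C and F → score 2.5.
D: beats A and F; loses to C, B, and E → score 2.
C has the best pairwise record.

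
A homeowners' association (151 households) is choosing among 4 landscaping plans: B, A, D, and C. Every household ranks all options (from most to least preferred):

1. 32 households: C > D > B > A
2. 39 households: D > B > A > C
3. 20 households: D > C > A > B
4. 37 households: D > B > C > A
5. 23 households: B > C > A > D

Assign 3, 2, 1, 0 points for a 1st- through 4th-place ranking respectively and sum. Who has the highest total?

D

B: 32·1 + 39·2 + 20·0 + 37·2 + 23·3 = 253
A: 32·0 + 39·1 + 20·1 + 37·0 + 23·1 = 82
D: 32·2 + 39·3 + 20·3 + 37·3 + 23·0 = 352
C: 32·3 + 39·0 + 20·2 + 37·1 + 23·2 = 219
D has the highest Borda score (352).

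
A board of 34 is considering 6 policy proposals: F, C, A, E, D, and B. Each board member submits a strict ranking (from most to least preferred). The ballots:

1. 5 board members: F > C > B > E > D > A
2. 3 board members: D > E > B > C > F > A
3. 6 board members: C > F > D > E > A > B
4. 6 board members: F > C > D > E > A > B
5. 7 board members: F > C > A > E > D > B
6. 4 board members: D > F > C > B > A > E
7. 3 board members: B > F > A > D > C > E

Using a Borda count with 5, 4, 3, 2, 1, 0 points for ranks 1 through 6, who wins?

F: 5·5 + 3·1 + 6·4 + 6·5 + 7·5 + 4·4 + 3·4 = 145
C: 5·4 + 3·2 + 6·5 + 6·4 + 7·4 + 4·3 + 3·1 = 123
A: 5·0 + 3·0 + 6·1 + 6·1 + 7·3 + 4·1 + 3·3 = 46
E: 5·2 + 3·4 + 6·2 + 6·2 + 7·2 + 4·0 + 3·0 = 60
D: 5·1 + 3·5 + 6·3 + 6·3 + 7·1 + 4·5 + 3·2 = 89
B: 5·3 + 3·3 + 6·0 + 6·0 + 7·0 + 4·2 + 3·5 = 47
F has the highest Borda score (145).

F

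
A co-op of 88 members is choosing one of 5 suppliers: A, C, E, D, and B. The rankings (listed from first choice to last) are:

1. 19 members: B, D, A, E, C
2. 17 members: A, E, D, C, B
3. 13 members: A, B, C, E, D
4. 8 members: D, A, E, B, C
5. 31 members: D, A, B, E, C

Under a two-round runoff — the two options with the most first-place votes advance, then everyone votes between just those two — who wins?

D

Round 1 first-place votes: A 30, C 0, E 0, D 39, B 19.
D and A advance.
Runoff: D is preferred to A by 58 voters; A by 30.
D wins the runoff.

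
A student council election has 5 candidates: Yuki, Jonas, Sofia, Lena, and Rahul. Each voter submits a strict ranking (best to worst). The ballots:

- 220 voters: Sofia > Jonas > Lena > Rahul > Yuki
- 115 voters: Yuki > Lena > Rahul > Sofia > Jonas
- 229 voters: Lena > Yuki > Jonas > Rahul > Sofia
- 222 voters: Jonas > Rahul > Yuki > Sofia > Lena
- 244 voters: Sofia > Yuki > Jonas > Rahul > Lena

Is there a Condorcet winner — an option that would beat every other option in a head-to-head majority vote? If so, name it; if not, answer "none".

Yuki

Yuki vs Jonas: 588–442 for Yuki.
Yuki vs Sofia: 566–464 for Yuki.
Yuki vs Lena: 581–449 for Yuki.
Yuki vs Rahul: 588–442 for Yuki.
Yuki beats every other option head-to-head.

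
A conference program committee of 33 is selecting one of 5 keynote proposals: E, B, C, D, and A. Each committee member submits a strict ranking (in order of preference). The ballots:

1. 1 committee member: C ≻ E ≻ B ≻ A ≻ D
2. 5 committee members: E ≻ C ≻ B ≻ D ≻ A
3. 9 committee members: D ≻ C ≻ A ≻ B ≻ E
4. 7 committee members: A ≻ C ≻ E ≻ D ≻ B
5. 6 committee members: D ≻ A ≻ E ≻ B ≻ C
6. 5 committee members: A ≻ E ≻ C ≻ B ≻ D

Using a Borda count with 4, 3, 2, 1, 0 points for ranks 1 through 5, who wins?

E: 1·3 + 5·4 + 9·0 + 7·2 + 6·2 + 5·3 = 64
B: 1·2 + 5·2 + 9·1 + 7·0 + 6·1 + 5·1 = 32
C: 1·4 + 5·3 + 9·3 + 7·3 + 6·0 + 5·2 = 77
D: 1·0 + 5·1 + 9·4 + 7·1 + 6·4 + 5·0 = 72
A: 1·1 + 5·0 + 9·2 + 7·4 + 6·3 + 5·4 = 85
A has the highest Borda score (85).

A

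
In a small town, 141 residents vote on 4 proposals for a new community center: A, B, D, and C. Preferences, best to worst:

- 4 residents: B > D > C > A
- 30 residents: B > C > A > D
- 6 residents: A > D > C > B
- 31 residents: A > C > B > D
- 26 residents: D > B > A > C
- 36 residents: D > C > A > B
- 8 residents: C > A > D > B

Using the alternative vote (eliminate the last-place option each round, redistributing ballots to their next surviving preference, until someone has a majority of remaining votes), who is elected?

A

Round 1: A 37, B 34, D 62, C 8. Eliminate C.
Round 2: A 45, B 34, D 62. Eliminate B.
Round 3: A 75, D 66. A has a majority.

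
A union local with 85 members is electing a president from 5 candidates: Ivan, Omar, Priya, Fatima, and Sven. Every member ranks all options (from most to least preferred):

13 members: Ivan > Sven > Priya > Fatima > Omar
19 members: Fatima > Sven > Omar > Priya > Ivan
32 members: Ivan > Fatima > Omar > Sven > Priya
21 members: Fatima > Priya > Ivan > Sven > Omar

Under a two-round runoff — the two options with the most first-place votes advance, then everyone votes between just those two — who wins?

Round 1 first-place votes: Ivan 45, Omar 0, Priya 0, Fatima 40, Sven 0.
Ivan and Fatima advance.
Runoff: Ivan is preferred to Fatima by 45 voters; Fatima by 40.
Ivan wins the runoff.

Ivan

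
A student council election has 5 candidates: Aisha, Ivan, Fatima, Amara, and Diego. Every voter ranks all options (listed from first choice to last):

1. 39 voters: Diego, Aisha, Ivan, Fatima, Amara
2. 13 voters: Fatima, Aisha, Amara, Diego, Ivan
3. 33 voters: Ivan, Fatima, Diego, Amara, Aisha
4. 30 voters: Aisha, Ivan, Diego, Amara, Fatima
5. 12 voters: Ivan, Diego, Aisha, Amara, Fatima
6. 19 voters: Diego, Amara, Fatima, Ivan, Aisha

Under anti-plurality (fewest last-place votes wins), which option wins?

Diego

Last-place votes: Aisha 52, Ivan 13, Fatima 42, Amara 39, Diego 0.
Diego is ranked last by the fewest voters, so Diego wins.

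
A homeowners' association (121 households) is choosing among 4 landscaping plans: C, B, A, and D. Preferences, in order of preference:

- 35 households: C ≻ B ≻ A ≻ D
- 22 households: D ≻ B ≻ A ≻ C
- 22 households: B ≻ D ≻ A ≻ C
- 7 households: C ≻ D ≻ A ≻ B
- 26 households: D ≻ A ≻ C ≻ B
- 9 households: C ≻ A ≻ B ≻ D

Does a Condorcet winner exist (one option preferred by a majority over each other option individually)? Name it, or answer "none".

none

Checking pairwise contests:
A beats C 70–51.
C beats B 77–44.
B beats A 79–42.
B beats D 66–55.
Every option loses at least one head-to-head, so there is no Condorcet winner.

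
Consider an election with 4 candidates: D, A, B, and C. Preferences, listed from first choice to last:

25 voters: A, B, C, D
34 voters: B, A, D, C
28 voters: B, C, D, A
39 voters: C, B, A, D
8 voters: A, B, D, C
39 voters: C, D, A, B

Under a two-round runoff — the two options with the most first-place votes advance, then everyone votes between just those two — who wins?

Round 1 first-place votes: D 0, A 33, B 62, C 78.
C and B advance.
Runoff: C is preferred to B by 78 voters; B by 95.
B wins the runoff.

B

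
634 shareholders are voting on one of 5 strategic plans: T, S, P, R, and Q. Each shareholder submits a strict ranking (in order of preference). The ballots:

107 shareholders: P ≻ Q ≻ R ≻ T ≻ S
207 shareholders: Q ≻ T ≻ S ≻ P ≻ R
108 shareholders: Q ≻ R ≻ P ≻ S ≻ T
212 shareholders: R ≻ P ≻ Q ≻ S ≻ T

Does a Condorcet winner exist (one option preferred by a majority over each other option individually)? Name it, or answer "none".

none

Checking pairwise contests:
S beats T 320–314.
P beats S 427–207.
R beats P 320–314.
Q beats R 422–212.
P beats Q 319–315.
Every option loses at least one head-to-head, so there is no Condorcet winner.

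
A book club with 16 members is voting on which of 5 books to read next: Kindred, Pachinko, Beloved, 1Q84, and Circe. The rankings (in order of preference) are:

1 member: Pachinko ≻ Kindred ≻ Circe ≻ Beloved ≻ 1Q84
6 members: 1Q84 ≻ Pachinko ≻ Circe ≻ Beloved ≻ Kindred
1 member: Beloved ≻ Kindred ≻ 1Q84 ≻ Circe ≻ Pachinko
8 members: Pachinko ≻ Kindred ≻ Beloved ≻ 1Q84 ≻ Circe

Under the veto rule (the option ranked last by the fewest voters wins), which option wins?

Beloved

Last-place votes: Kindred 6, Pachinko 1, Beloved 0, 1Q84 1, Circe 8.
Beloved is ranked last by the fewest voters, so Beloved wins.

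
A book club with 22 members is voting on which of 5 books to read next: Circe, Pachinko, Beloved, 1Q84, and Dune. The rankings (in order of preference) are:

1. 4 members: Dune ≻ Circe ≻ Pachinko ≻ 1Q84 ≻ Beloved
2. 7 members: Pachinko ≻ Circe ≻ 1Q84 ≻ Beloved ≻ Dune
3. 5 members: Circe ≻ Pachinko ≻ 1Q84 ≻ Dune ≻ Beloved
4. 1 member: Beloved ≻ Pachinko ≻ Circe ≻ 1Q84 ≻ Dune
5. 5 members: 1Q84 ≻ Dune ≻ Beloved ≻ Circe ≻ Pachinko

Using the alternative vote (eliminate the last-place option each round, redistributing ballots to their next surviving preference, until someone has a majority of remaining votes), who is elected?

Round 1: Circe 5, Pachinko 7, Beloved 1, 1Q84 5, Dune 4. Eliminate Beloved.
Round 2: Circe 5, Pachinko 8, 1Q84 5, Dune 4. Eliminate Dune.
Round 3: Circe 9, Pachinko 8, 1Q84 5. Eliminate 1Q84.
Round 4: Circe 14, Pachinko 8. Circe has a majority.

Circe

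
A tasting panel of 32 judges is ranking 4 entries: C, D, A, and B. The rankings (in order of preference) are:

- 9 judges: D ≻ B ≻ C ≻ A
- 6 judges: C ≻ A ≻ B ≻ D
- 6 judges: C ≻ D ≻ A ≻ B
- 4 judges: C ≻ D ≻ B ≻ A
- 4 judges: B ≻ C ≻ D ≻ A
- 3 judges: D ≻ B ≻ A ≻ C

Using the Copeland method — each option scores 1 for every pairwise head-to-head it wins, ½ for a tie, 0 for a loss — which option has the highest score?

C: beats D and A; ties B → score 2.5.
D: beats A and B; loses to C → score 2.
A: loses to C, D, and B → score 0.
B: beats A; ties C; loses to D → score 1.5.
C has the best pairwise record.

C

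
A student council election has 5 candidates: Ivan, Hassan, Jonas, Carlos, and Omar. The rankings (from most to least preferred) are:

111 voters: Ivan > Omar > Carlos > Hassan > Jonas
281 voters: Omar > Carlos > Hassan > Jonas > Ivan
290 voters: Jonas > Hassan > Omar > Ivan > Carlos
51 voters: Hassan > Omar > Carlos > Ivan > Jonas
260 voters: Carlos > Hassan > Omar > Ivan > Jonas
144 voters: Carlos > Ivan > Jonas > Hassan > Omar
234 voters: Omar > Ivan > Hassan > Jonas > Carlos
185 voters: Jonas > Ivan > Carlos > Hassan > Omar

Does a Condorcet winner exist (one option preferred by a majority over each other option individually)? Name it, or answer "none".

Checking pairwise contests:
Hassan beats Ivan 882–674.
Carlos beats Hassan 981–575.
Ivan beats Jonas 800–756.
Ivan beats Carlos 820–736.
Hassan beats Omar 930–626.
Every option loses at least one head-to-head, so there is no Condorcet winner.

none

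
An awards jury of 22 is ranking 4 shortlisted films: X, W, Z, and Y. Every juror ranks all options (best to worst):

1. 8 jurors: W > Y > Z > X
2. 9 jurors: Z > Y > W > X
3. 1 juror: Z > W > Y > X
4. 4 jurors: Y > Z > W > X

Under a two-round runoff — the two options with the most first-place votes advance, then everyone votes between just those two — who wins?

Round 1 first-place votes: X 0, W 8, Z 10, Y 4.
Z and W advance.
Runoff: Z is preferred to W by 14 voters; W by 8.
Z wins the runoff.

Z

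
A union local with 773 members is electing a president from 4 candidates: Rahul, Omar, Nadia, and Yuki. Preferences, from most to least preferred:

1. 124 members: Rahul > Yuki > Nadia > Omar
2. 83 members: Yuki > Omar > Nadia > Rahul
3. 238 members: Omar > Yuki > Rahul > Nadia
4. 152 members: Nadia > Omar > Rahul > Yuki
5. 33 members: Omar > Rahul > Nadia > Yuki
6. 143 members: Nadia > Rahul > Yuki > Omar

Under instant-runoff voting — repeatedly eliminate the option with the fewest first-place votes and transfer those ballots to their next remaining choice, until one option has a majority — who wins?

Round 1: Rahul 124, Omar 271, Nadia 295, Yuki 83. Eliminate Yuki.
Round 2: Rahul 124, Omar 354, Nadia 295. Eliminate Rahul.
Round 3: Omar 354, Nadia 419. Nadia has a majority.

Nadia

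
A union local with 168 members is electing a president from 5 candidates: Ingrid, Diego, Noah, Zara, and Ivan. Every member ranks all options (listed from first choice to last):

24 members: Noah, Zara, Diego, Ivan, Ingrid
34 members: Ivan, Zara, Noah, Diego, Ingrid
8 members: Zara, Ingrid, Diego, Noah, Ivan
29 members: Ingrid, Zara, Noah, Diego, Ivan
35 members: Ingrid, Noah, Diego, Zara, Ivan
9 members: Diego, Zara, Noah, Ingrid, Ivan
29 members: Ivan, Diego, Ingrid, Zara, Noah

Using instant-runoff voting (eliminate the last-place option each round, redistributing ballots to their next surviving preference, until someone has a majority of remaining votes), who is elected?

Ivan

Round 1: Ingrid 64, Diego 9, Noah 24, Zara 8, Ivan 63. Eliminate Zara.
Round 2: Ingrid 72, Diego 9, Noah 24, Ivan 63. Eliminate Diego.
Round 3: Ingrid 72, Noah 33, Ivan 63. Eliminate Noah.
Round 4: Ingrid 81, Ivan 87. Ivan has a majority.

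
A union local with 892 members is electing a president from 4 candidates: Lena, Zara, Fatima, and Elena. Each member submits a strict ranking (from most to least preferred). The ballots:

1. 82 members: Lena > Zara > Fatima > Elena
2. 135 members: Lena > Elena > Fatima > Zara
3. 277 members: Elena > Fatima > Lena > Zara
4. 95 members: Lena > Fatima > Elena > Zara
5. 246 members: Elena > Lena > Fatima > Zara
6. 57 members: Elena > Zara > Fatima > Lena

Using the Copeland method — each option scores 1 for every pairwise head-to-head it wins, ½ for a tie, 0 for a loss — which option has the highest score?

Lena: beats Zara and Fatima; loses to Elena → score 2.
Zara: loses to Lena, Fatima, and Elena → score 0.
Fatima: beats Zara; loses to Lena and Elena → score 1.
Elena: beats Lena, Zara, and Fatima → score 3.
Elena has the best pairwise record.

Elena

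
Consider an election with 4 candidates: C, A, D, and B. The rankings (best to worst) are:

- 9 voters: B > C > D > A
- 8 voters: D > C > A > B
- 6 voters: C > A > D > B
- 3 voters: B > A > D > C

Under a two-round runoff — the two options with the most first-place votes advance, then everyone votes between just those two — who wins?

D

Round 1 first-place votes: C 6, A 0, D 8, B 12.
B and D advance.
Runoff: B is preferred to D by 12 voters; D by 14.
D wins the runoff.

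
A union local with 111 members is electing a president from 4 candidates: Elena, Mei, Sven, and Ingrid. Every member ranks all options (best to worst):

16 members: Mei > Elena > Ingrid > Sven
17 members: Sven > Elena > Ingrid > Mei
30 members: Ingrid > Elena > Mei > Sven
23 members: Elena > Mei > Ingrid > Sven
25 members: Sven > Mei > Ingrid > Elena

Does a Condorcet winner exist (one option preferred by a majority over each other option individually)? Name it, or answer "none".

Elena vs Mei: 70–41 for Elena.
Elena vs Sven: 69–42 for Elena.
Elena vs Ingrid: 56–55 for Elena.
Elena beats every other option head-to-head.

Elena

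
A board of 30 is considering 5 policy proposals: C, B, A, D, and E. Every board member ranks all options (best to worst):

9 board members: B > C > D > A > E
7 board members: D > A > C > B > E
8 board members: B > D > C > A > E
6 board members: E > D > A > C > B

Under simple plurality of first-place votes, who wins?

First-place votes: C 0, B 17, A 0, D 7, E 6.
B has the most first-place votes.

B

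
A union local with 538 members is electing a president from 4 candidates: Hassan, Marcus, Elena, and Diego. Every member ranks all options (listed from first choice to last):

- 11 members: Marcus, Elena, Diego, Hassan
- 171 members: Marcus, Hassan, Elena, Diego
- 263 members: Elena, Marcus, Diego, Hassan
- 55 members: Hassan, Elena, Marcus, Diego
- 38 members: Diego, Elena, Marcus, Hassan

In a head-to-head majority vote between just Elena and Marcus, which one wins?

Voters preferring Elena to Marcus: 356; preferring Marcus to Elena: 182.
Elena wins the head-to-head.

Elena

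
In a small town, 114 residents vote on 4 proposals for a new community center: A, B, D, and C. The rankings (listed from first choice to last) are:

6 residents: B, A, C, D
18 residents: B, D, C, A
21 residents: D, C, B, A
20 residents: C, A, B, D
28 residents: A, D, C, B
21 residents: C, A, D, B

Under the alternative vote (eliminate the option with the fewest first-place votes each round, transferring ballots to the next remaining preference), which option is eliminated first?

Round 1: A 28, B 24, D 21, C 41. Eliminate D.

D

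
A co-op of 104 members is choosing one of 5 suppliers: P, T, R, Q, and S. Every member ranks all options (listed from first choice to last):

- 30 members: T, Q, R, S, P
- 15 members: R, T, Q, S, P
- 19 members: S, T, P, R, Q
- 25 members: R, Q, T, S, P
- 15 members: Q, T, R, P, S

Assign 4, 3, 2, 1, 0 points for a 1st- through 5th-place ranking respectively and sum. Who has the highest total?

T

P: 30·0 + 15·0 + 19·2 + 25·0 + 15·1 = 53
T: 30·4 + 15·3 + 19·3 + 25·2 + 15·3 = 317
R: 30·2 + 15·4 + 19·1 + 25·4 + 15·2 = 269
Q: 30·3 + 15·2 + 19·0 + 25·3 + 15·4 = 255
S: 30·1 + 15·1 + 19·4 + 25·1 + 15·0 = 146
T has the highest Borda score (317).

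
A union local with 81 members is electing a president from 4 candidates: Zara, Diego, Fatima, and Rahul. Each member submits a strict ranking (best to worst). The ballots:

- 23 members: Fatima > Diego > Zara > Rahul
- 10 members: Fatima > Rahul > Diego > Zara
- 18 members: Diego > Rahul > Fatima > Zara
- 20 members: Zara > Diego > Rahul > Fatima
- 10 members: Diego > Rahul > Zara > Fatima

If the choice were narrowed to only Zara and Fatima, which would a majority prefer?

Voters preferring Zara to Fatima: 30; preferring Fatima to Zara: 51.
Fatima wins the head-to-head.

Fatima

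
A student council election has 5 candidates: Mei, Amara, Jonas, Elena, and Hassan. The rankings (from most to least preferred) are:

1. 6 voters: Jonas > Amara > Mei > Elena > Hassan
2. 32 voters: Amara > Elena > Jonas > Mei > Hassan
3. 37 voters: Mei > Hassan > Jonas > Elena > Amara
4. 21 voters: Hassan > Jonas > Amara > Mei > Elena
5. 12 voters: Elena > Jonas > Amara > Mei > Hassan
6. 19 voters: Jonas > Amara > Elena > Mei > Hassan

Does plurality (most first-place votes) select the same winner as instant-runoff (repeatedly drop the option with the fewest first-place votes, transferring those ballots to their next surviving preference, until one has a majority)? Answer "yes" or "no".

Plurality — first-place votes: Mei 37, Amara 32, Jonas 25, Elena 12, Hassan 21. Winner: Mei.
Instant-runoff — R1 Mei 37, Amara 32, Jonas 25, Elena 12, Hassan 21 (Elena out); R2 Mei 37, Amara 32, Jonas 37, Hassan 21 (Hassan out); R3 Mei 37, Amara 32, Jonas 58 (Amara out); R4 Mei 37, Jonas 90 (Jonas winner). Winner: Jonas.
The two methods disagree.

no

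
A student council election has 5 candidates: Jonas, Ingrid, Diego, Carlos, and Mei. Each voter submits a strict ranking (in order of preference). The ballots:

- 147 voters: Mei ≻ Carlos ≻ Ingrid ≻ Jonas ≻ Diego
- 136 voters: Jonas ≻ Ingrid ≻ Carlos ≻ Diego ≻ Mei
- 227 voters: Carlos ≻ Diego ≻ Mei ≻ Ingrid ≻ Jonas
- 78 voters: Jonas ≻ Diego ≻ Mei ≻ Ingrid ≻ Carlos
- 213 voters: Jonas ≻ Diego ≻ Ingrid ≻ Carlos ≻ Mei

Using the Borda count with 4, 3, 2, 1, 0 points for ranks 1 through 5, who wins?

Jonas: 147·1 + 136·4 + 227·0 + 78·4 + 213·4 = 1855
Ingrid: 147·2 + 136·3 + 227·1 + 78·1 + 213·2 = 1433
Diego: 147·0 + 136·1 + 227·3 + 78·3 + 213·3 = 1690
Carlos: 147·3 + 136·2 + 227·4 + 78·0 + 213·1 = 1834
Mei: 147·4 + 136·0 + 227·2 + 78·2 + 213·0 = 1198
Jonas has the highest Borda score (1855).

Jonas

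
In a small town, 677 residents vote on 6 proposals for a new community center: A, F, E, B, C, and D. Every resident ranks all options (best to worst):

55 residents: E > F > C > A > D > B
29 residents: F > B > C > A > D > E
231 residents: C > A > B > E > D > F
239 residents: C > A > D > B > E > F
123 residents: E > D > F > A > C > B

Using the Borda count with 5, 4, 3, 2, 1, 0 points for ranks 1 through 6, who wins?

A: 55·2 + 29·2 + 231·4 + 239·4 + 123·2 = 2294
F: 55·4 + 29·5 + 231·0 + 239·0 + 123·3 = 734
E: 55·5 + 29·0 + 231·2 + 239·1 + 123·5 = 1591
B: 55·0 + 29·4 + 231·3 + 239·2 + 123·0 = 1287
C: 55·3 + 29·3 + 231·5 + 239·5 + 123·1 = 2725
D: 55·1 + 29·1 + 231·1 + 239·3 + 123·4 = 1524
C has the highest Borda score (2725).

C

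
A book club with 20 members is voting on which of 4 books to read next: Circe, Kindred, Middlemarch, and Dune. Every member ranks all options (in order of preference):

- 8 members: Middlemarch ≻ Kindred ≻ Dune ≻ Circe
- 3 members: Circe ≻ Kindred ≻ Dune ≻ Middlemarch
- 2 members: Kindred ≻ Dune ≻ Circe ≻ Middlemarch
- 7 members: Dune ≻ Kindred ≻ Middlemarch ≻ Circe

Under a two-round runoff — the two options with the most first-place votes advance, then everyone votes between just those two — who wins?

Round 1 first-place votes: Circe 3, Kindred 2, Middlemarch 8, Dune 7.
Middlemarch and Dune advance.
Runoff: Middlemarch is preferred to Dune by 8 voters; Dune by 12.
Dune wins the runoff.

Dune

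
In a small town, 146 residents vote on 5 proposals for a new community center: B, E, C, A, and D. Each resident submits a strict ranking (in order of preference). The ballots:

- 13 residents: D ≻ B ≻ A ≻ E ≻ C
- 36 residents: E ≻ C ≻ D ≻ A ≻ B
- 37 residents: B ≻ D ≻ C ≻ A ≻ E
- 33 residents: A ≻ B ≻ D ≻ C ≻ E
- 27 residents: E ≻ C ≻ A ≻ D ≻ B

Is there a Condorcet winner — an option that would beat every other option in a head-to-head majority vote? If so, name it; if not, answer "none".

D

D vs B: 76–70 for D.
D vs E: 83–63 for D.
D vs C: 83–63 for D.
D vs A: 86–60 for D.
D beats every other option head-to-head.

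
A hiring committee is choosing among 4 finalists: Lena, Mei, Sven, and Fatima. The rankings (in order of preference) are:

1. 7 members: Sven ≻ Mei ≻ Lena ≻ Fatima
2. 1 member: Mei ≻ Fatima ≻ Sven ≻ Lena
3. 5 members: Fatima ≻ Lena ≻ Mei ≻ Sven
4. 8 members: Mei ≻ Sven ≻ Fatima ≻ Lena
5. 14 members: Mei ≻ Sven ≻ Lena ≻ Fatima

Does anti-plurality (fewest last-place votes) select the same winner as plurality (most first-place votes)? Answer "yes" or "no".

Anti-plurality — last-place votes: Lena 9, Mei 0, Sven 5, Fatima 21. Winner: Mei.
Plurality — first-place votes: Lena 0, Mei 23, Sven 7, Fatima 5. Winner: Mei.
The two methods agree.

yes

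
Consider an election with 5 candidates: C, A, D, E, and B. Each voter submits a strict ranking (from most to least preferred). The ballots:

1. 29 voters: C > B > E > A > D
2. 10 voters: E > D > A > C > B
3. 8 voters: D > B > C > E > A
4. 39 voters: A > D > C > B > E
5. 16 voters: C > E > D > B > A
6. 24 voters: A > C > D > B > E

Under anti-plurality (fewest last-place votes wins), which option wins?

Last-place votes: C 0, A 24, D 29, E 63, B 10.
C is ranked last by the fewest voters, so C wins.

C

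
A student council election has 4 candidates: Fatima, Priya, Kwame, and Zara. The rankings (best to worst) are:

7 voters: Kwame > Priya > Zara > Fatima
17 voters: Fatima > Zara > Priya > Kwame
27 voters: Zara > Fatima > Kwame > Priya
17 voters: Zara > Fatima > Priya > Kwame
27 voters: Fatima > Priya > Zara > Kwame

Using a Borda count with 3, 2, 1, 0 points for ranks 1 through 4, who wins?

Fatima: 7·0 + 17·3 + 27·2 + 17·2 + 27·3 = 220
Priya: 7·2 + 17·1 + 27·0 + 17·1 + 27·2 = 102
Kwame: 7·3 + 17·0 + 27·1 + 17·0 + 27·0 = 48
Zara: 7·1 + 17·2 + 27·3 + 17·3 + 27·1 = 200
Fatima has the highest Borda score (220).

Fatima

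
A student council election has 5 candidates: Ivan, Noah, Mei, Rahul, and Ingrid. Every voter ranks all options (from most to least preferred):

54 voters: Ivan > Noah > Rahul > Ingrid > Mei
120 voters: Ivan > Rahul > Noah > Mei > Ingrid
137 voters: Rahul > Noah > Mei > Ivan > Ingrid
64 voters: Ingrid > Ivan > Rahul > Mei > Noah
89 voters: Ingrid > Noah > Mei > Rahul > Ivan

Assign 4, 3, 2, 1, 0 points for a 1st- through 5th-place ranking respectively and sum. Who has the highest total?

Ivan: 54·4 + 120·4 + 137·1 + 64·3 + 89·0 = 1025
Noah: 54·3 + 120·2 + 137·3 + 64·0 + 89·3 = 1080
Mei: 54·0 + 120·1 + 137·2 + 64·1 + 89·2 = 636
Rahul: 54·2 + 120·3 + 137·4 + 64·2 + 89·1 = 1233
Ingrid: 54·1 + 120·0 + 137·0 + 64·4 + 89·4 = 666
Rahul has the highest Borda score (1233).

Rahul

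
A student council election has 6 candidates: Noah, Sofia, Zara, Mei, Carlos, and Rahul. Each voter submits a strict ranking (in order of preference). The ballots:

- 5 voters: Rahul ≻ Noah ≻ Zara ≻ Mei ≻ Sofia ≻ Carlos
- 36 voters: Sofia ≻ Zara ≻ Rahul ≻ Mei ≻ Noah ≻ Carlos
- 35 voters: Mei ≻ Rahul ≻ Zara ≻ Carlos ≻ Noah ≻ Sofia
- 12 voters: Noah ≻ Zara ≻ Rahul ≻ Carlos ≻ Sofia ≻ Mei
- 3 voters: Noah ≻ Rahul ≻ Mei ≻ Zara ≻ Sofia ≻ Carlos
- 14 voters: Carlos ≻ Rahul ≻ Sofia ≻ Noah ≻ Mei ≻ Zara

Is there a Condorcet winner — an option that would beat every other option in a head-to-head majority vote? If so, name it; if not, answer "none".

Rahul vs Noah: 90–15 for Rahul.
Rahul vs Sofia: 69–36 for Rahul.
Rahul vs Zara: 57–48 for Rahul.
Rahul vs Mei: 70–35 for Rahul.
Rahul vs Carlos: 91–14 for Rahul.
Rahul beats every other option head-to-head.

Rahul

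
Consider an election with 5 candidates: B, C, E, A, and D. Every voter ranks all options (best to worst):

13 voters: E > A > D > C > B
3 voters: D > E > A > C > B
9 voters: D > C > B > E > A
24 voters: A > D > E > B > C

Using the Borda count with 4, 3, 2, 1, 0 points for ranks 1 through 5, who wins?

B: 13·0 + 3·0 + 9·2 + 24·1 = 42
C: 13·1 + 3·1 + 9·3 + 24·0 = 43
E: 13·4 + 3·3 + 9·1 + 24·2 = 118
A: 13·3 + 3·2 + 9·0 + 24·4 = 141
D: 13·2 + 3·4 + 9·4 + 24·3 = 146
D has the highest Borda score (146).

D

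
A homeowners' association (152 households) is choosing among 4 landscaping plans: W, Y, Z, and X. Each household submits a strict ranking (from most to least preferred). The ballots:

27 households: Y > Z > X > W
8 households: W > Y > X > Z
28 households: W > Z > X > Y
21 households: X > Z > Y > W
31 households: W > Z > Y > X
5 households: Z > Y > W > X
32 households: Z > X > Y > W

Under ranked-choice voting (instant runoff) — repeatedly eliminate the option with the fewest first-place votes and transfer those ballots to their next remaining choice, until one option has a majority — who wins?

Round 1: W 67, Y 27, Z 37, X 21. Eliminate X.
Round 2: W 67, Y 27, Z 58. Eliminate Y.
Round 3: W 67, Z 85. Z has a majority.

Z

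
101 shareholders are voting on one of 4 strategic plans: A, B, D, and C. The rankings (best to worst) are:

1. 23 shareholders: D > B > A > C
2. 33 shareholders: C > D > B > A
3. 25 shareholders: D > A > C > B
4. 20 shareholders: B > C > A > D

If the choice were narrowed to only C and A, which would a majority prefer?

Voters preferring C to A: 53; preferring A to C: 48.
C wins the head-to-head.

C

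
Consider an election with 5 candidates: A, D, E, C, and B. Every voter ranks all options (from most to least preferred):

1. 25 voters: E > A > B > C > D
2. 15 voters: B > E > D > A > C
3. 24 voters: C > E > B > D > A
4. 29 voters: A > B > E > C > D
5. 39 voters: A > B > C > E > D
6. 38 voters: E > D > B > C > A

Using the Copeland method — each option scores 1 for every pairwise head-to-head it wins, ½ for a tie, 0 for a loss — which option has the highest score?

A: beats D, C, and B; loses to E → score 3.
D: loses to A, E, C, and B → score 0.
E: beats A, D, C, and B → score 4.
C: beats D; loses to A, E, and B → score 1.
B: beats D and C; loses to A and E → score 2.
E has the best pairwise record.

E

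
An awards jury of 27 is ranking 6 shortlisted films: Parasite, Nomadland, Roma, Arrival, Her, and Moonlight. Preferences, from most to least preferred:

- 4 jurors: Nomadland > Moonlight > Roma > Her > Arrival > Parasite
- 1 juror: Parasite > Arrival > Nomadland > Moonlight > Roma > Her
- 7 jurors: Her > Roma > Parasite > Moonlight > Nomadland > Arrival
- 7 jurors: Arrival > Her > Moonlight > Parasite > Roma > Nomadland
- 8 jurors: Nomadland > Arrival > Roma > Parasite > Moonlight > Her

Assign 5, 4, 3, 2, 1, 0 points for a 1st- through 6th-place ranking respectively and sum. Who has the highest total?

Parasite: 4·0 + 1·5 + 7·3 + 7·2 + 8·2 = 56
Nomadland: 4·5 + 1·3 + 7·1 + 7·0 + 8·5 = 70
Roma: 4·3 + 1·1 + 7·4 + 7·1 + 8·3 = 72
Arrival: 4·1 + 1·4 + 7·0 + 7·5 + 8·4 = 75
Her: 4·2 + 1·0 + 7·5 + 7·4 + 8·0 = 71
Moonlight: 4·4 + 1·2 + 7·2 + 7·3 + 8·1 = 61
Arrival has the highest Borda score (75).

Arrival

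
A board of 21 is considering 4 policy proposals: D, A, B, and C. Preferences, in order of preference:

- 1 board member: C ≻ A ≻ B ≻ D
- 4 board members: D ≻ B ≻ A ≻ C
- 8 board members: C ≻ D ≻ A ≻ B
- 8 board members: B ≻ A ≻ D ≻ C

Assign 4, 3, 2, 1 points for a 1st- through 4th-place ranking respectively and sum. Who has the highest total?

D

D: 1·1 + 4·4 + 8·3 + 8·2 = 57
A: 1·3 + 4·2 + 8·2 + 8·3 = 51
B: 1·2 + 4·3 + 8·1 + 8·4 = 54
C: 1·4 + 4·1 + 8·4 + 8·1 = 48
D has the highest Borda score (57).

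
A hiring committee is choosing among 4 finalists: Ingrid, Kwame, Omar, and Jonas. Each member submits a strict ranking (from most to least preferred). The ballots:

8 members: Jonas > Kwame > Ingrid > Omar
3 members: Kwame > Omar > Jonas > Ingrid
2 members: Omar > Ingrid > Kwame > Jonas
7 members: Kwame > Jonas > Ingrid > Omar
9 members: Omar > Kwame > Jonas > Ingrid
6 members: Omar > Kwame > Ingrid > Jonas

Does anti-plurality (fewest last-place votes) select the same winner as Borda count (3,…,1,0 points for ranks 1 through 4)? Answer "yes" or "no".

yes

Anti-plurality — last-place votes: Ingrid 12, Kwame 0, Omar 15, Jonas 8. Winner: Kwame.
Borda — scores: Ingrid 25, Kwame 78, Omar 57, Jonas 50. Winner: Kwame.
The two methods agree.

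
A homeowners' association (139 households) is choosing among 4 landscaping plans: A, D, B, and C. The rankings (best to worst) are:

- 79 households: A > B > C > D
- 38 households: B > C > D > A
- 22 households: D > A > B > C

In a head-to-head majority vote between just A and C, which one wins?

A

Voters preferring A to C: 101; preferring C to A: 38.
A wins the head-to-head.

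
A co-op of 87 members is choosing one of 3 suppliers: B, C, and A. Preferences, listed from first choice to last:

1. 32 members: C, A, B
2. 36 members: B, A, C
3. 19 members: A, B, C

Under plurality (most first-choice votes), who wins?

First-place votes: B 36, C 32, A 19.
B has the most first-place votes.

B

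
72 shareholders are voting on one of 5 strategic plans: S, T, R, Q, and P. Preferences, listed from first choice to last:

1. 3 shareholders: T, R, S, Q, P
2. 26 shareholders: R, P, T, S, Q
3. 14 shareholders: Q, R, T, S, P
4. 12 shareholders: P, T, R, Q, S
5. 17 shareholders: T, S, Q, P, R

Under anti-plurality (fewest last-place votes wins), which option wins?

Last-place votes: S 12, T 0, R 17, Q 26, P 17.
T is ranked last by the fewest voters, so T wins.

T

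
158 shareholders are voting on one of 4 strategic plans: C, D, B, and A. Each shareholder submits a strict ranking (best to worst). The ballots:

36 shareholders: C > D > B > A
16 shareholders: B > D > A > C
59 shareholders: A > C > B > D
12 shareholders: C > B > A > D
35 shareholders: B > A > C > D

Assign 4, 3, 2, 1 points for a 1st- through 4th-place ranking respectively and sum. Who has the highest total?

C: 36·4 + 16·1 + 59·3 + 12·4 + 35·2 = 455
D: 36·3 + 16·3 + 59·1 + 12·1 + 35·1 = 262
B: 36·2 + 16·4 + 59·2 + 12·3 + 35·4 = 430
A: 36·1 + 16·2 + 59·4 + 12·2 + 35·3 = 433
C has the highest Borda score (455).

C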